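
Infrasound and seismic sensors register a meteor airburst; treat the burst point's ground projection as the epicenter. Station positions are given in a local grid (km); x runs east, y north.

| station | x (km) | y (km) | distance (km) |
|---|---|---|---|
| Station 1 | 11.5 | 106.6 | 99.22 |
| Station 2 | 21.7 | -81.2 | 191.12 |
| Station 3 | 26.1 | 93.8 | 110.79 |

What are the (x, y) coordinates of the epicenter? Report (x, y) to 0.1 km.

Circle about each station: (x − 11.5)² + (y − 106.6)² = 99.22²; (x − 21.7)² + (y + 81.2)² = 191.12²; (x − 26.1)² + (y − 93.8)² = 110.79².
Subtracting the Station 1 equation from the Station 2 and Station 3 equations removes the quadratic terms:
20.4 x − 375.6 y = -31113.73
29.2 x − 25.6 y = -4445.98
Solving the 2×2 system: x ≈ -83.6, y ≈ 78.3 km.

x ≈ -83.6 km, y ≈ 78.3 km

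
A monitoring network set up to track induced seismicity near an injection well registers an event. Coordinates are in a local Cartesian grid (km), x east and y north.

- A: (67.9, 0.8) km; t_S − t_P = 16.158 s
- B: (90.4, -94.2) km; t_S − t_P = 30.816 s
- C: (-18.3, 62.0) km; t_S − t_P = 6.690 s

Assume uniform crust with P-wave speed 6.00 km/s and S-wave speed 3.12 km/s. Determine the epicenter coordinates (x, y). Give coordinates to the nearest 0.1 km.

Distance from S−P lag: d = Δt · v_P v_S / (v_P − v_S) = Δt · (6.00·3.12)/(6.00−3.12) ≈ 6.5000·Δt.
So d_A = 105.03, d_B = 200.30, d_C = 43.48 km.
Circle about each station: (x − 67.9)² + (y − 0.8)² = 105.03²; (x − 90.4)² + (y + 94.2)² = 200.30²; (x + 18.3)² + (y − 62.0)² = 43.48².
Subtracting the A equation from the B and C equations removes the quadratic terms:
45.0 x − 190.0 y = -16654.04
-172.4 x + 122.4 y = 8708.63
Solving the 2×2 system: x ≈ 14.1, y ≈ 91.0 km.
Check against A (with the unrounded x, y): √((x − 67.9)²+(y − 0.8)²) = 105.02 ≈ 105.03 km. ✓

x ≈ 14.1 km, y ≈ 91.0 km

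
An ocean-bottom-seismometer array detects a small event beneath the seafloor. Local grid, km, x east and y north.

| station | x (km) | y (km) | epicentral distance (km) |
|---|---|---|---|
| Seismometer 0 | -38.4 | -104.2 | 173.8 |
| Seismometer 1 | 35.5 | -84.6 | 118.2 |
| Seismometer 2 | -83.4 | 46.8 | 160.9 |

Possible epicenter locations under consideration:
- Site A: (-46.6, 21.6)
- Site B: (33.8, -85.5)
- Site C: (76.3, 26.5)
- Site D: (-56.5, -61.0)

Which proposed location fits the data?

For each candidate, compare |candidate − station| to the reported distance:
Site A: residuals Seismometer 0 47.7, Seismometer 1 16.0, Seismometer 2 116.3 → max 116.3 km
Site B: residuals Seismometer 0 99.2, Seismometer 1 116.3, Seismometer 2 15.8 → max 116.3 km
Site C: residuals Seismometer 0 0.1, Seismometer 1 0.2, Seismometer 2 0.1 → max 0.2 km
Site D: residuals Seismometer 0 127.0, Seismometer 1 23.2, Seismometer 2 49.8 → max 127.0 km
Only Site C has all residuals ≈ 0.

Site C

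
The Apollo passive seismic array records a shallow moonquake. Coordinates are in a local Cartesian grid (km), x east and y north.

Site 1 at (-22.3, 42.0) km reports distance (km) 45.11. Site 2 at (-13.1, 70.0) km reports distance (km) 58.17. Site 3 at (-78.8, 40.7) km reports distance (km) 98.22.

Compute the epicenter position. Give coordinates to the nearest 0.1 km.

17.3 km east, 20.4 km north

Circle about each station: (x + 22.3)² + (y − 42.0)² = 45.11²; (x + 13.1)² + (y − 70.0)² = 58.17²; (x + 78.8)² + (y − 40.7)² = 98.22².
Subtracting the Site 1 equation from the Site 2 and Site 3 equations removes the quadratic terms:
18.4 x + 56.0 y = 1461.48
-113.0 x − 2.6 y = -2007.62
Solving the 2×2 system: x ≈ 17.3, y ≈ 20.4 km.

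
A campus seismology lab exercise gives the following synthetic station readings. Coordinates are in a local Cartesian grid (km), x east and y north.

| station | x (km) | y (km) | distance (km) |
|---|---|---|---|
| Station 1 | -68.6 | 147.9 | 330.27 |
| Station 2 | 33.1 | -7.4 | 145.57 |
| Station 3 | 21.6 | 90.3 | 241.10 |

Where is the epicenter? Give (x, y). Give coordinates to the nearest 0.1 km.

Circle about each station: (x + 68.6)² + (y − 147.9)² = 330.27²; (x − 33.1)² + (y + 7.4)² = 145.57²; (x − 21.6)² + (y − 90.3)² = 241.10².
Subtracting the Station 1 equation from the Station 2 and Station 3 equations removes the quadratic terms:
203.4 x − 310.6 y = 62457.65
180.4 x − 115.2 y = 32989.34
Solving the 2×2 system: x ≈ 93.6, y ≈ -139.8 km.

(93.6, -139.8)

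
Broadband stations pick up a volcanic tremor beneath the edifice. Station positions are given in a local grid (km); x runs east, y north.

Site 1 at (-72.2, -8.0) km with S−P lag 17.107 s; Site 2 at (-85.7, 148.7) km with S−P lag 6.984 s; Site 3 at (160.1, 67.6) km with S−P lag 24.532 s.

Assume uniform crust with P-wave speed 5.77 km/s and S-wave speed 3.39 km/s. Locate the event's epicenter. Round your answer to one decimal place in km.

Distance from S−P lag: d = Δt · v_P v_S / (v_P − v_S) = Δt · (5.77·3.39)/(5.77−3.39) ≈ 8.2186·Δt.
So d_Site 1 = 140.60, d_Site 2 = 57.40, d_Site 3 = 201.62 km.
Circle about each station: (x + 72.2)² + (y + 8.0)² = 140.60²; (x + 85.7)² + (y − 148.7)² = 57.40²; (x − 160.1)² + (y − 67.6)² = 201.62².
Subtracting the Site 1 equation from the Site 2 and Site 3 equations removes the quadratic terms:
-27.0 x + 313.4 y = 40652.94
464.6 x + 151.2 y = 4042.67
Solving the 2×2 system: x ≈ -32.6, y ≈ 126.9 km.

x ≈ -32.6 km, y ≈ 126.9 km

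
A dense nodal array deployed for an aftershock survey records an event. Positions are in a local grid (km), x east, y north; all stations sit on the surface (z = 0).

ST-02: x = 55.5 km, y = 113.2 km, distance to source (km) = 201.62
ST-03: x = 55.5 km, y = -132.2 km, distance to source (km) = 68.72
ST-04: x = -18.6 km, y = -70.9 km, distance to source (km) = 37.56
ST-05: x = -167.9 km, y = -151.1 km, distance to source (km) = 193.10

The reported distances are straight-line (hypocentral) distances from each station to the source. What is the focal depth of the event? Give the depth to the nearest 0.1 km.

z ≈ 18.8 km

Each station gives a sphere (x−x_i)² + (y−y_i)² + z² = d_i² (stations at z=0).
Subtracting the ST-02 sphere from ST-03 and ST-04: z² cancels, leaving linear equations in x and y:
0.0 x − 490.8 y = 40590.79
-148.2 x − 368.2 y = 28718.15
Solving: x ≈ 11.695, y ≈ -82.703 km (keep extra digits for the depth step; rounded: 11.7, -82.7).
Then from the ST-02 sphere: z² = 201.62² − (x − 55.5)² − (y − 113.2)² with x = 11.695, y = -82.703, so z ≈ 18.809 ≈ 18.8 km.
Check against ST-05 (with the unrounded solution): distance 193.10 ≈ 193.10 km. ✓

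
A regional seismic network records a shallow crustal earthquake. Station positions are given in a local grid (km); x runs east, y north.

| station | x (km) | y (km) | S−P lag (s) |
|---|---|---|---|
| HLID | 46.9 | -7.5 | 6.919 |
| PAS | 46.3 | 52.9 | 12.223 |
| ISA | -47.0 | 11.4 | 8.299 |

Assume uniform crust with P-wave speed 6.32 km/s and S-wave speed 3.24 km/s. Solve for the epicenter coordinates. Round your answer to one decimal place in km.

Distance from S−P lag: d = Δt · v_P v_S / (v_P − v_S) = Δt · (6.32·3.24)/(6.32−3.24) ≈ 6.6483·Δt.
So d_HLID = 46.00, d_PAS = 81.26, d_ISA = 55.17 km.
Circle about each station: (x − 46.9)² + (y + 7.5)² = 46.00²; (x − 46.3)² + (y − 52.9)² = 81.26²; (x + 47.0)² + (y − 11.4)² = 55.17².
Subtracting the HLID equation from the PAS and ISA equations removes the quadratic terms:
-1.2 x + 120.8 y = -1800.95
-187.8 x + 37.8 y = -844.63
Solving the 2×2 system: x ≈ 1.5, y ≈ -14.9 km.
Check against HLID (with the unrounded x, y): √((x − 46.9)²+(y + 7.5)²) = 46.00 ≈ 46.00 km. ✓

x ≈ 1.5 km, y ≈ -14.9 km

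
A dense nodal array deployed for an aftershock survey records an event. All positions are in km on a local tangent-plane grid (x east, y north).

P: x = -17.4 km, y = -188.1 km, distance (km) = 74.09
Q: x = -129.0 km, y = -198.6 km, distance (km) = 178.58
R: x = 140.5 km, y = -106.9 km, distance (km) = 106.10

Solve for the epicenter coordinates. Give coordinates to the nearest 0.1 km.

(40.2, -141.5)

Circle about each station: (x + 17.4)² + (y + 188.1)² = 74.09²; (x + 129.0)² + (y + 198.6)² = 178.58²; (x − 140.5)² + (y + 106.9)² = 106.10².
Subtracting the P equation from the Q and R equations removes the quadratic terms:
-223.2 x − 21.0 y = -6002.90
315.8 x + 162.4 y = -10284.39
Solving the 2×2 system: x ≈ 40.2, y ≈ -141.5 km.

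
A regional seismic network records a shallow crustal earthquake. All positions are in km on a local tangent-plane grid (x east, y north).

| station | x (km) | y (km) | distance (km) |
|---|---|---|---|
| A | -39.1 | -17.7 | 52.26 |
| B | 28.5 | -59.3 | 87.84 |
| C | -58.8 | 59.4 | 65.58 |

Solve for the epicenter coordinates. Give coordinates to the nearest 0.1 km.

Circle about each station: (x + 39.1)² + (y + 17.7)² = 52.26²; (x − 28.5)² + (y + 59.3)² = 87.84²; (x + 58.8)² + (y − 59.4)² = 65.58².
Subtracting pairs of circle equations eliminates x²+y² and gives linear equations (the radical axes):
135.2 x − 83.2 y = -2498.12
-39.4 x + 154.2 y = 3574.07
Solving the 2×2 system: x ≈ -5.0, y ≈ 21.9 km.

x ≈ -5.0 km, y ≈ 21.9 km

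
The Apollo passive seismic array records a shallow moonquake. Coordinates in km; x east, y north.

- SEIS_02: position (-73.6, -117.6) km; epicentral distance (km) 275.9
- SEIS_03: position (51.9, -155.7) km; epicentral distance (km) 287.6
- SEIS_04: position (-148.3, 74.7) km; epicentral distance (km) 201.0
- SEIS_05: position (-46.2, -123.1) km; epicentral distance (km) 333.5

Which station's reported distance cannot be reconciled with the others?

SEIS_05

Solve using three stations at a time. Using SEIS_02, SEIS_03, SEIS_04 (subtract circle equations pairwise → linear system) gives (x, y) ≈ (44.4, 131.8).
Distances from that point to each station vs reported:
  SEIS_02: calculated 275.9 vs reported 275.9 → residual 0.0 km
  SEIS_03: calculated 287.6 vs reported 287.6 → residual 0.0 km
  SEIS_04: calculated 200.9 vs reported 201.0 → residual 0.1 km
  SEIS_05: calculated 270.5 vs reported 333.5 → residual 63.0 km
SEIS_02, SEIS_03, SEIS_04 are mutually consistent (residuals ≈ 0); SEIS_05 is off by 63.0 km.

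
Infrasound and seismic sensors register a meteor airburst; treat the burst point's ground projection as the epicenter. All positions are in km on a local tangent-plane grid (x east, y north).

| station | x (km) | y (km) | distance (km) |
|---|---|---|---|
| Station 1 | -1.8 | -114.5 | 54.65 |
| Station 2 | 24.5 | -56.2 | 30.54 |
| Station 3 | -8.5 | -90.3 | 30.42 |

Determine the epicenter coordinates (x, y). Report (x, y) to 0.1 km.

Circle about each station: (x + 1.8)² + (y + 114.5)² = 54.65²; (x − 24.5)² + (y + 56.2)² = 30.54²; (x + 8.5)² + (y + 90.3)² = 30.42².
Subtracting pairs of circle equations eliminates x²+y² and gives linear equations (the radical axes):
52.6 x + 116.6 y = -7300.87
-13.4 x + 48.4 y = -2825.90
Solving the 2×2 system: x ≈ -5.8, y ≈ -60.0 km.

(-5.8, -60.0)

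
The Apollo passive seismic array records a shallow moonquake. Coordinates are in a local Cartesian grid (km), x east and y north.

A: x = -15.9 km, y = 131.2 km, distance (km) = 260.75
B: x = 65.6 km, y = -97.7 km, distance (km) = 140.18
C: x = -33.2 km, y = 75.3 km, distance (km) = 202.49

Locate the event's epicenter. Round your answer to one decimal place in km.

x ≈ -72.2 km, y ≈ -123.4 km

Circle about each station: (x + 15.9)² + (y − 131.2)² = 260.75²; (x − 65.6)² + (y + 97.7)² = 140.18²; (x + 33.2)² + (y − 75.3)² = 202.49².
Subtracting the A equation from the B and C equations removes the quadratic terms:
163.0 x − 457.8 y = 44722.53
-34.6 x − 111.8 y = 16294.44
Solving the 2×2 system: x ≈ -72.2, y ≈ -123.4 km.
Check against A (with the unrounded x, y): √((x + 15.9)²+(y − 131.2)²) = 260.75 ≈ 260.75 km. ✓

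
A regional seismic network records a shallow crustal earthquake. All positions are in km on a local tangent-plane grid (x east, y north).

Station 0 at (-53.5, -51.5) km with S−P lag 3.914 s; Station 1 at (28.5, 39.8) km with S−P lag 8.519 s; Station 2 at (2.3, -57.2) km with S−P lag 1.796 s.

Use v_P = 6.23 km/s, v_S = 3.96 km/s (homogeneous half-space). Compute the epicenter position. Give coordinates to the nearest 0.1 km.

Distance from S−P lag: d = Δt · v_P v_S / (v_P − v_S) = Δt · (6.23·3.96)/(6.23−3.96) ≈ 10.8682·Δt.
So d_Station 0 = 42.54, d_Station 1 = 92.59, d_Station 2 = 19.52 km.
Circle about each station: (x + 53.5)² + (y + 51.5)² = 42.54²; (x − 28.5)² + (y − 39.8)² = 92.59²; (x − 2.3)² + (y + 57.2)² = 19.52².
Subtracting pairs of circle equations eliminates x²+y² and gives linear equations (the radical axes):
164.0 x + 182.6 y = -9881.47
111.6 x − 11.4 y = -808.75
Solving the 2×2 system: x ≈ -11.7, y ≈ -43.6 km.

(-11.7, -43.6)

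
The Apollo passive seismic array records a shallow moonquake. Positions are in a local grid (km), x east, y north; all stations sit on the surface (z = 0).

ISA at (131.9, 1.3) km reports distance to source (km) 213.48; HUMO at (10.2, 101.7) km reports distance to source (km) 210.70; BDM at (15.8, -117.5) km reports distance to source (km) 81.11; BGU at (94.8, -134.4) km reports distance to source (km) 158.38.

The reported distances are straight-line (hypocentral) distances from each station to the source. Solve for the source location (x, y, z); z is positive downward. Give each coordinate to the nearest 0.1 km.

(-55.4, -95.9, 32.3)

Each station gives a sphere (x−x_i)² + (y−y_i)² + z² = d_i² (stations at z=0).
Subtracting the ISA sphere from HUMO and BDM: z² cancels, leaving linear equations in x and y:
-243.4 x + 200.8 y = -5773.15
-232.2 x − 237.6 y = 35651.47
Solving: x ≈ -55.402, y ≈ -95.906 km (keep extra digits for the depth step; rounded: -55.4, -95.9).
Then from the ISA sphere: z² = 213.48² − (x − 131.9)² − (y − 1.3)² with x = -55.402, y = -95.906, so z ≈ 32.290 ≈ 32.3 km.
Check against BGU (with the unrounded solution): distance 158.38 ≈ 158.38 km. ✓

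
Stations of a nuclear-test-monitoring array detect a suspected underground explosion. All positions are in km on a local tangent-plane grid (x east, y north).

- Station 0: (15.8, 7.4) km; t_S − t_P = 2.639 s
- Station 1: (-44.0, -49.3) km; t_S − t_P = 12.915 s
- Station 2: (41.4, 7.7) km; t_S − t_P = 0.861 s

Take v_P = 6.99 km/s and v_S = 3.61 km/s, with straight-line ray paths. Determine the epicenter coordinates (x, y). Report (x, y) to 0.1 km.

Distance from S−P lag: d = Δt · v_P v_S / (v_P − v_S) = Δt · (6.99·3.61)/(6.99−3.61) ≈ 7.4657·Δt.
So d_Station 0 = 19.70, d_Station 1 = 96.42, d_Station 2 = 6.43 km.
Circle about each station: (x − 15.8)² + (y − 7.4)² = 19.70²; (x + 44.0)² + (y + 49.3)² = 96.42²; (x − 41.4)² + (y − 7.7)² = 6.43².
Subtracting the Station 0 equation from the Station 1 and Station 2 equations removes the quadratic terms:
-119.6 x − 113.4 y = -4846.64
51.2 x + 0.6 y = 1815.60
Solving the 2×2 system: x ≈ 35.4, y ≈ 5.4 km.

(35.4, 5.4)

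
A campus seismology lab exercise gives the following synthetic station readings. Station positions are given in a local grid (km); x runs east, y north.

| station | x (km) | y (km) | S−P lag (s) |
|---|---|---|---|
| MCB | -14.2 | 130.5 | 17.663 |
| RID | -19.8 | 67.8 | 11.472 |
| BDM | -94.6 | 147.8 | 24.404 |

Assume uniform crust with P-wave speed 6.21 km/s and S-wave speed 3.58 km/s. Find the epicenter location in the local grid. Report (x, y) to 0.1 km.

(39.8, -8.7)

Distance from S−P lag: d = Δt · v_P v_S / (v_P − v_S) = Δt · (6.21·3.58)/(6.21−3.58) ≈ 8.4532·Δt.
So d_MCB = 149.31, d_RID = 96.97, d_BDM = 206.29 km.
Circle about each station: (x + 14.2)² + (y − 130.5)² = 149.31²; (x + 19.8)² + (y − 67.8)² = 96.97²; (x + 94.6)² + (y − 147.8)² = 206.29².
Subtracting the MCB equation from the RID and BDM equations removes the quadratic terms:
-11.2 x − 125.4 y = 647.29
-160.8 x + 34.6 y = -6699.98
Solving the 2×2 system: x ≈ 39.8, y ≈ -8.7 km.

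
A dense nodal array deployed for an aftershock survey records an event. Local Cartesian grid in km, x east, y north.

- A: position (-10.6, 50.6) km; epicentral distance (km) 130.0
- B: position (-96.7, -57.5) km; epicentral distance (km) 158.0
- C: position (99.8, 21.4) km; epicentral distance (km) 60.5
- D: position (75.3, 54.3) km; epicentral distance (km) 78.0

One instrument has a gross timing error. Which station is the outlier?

A

Solve using three stations at a time. Using B, C, D (subtract circle equations pairwise → linear system) gives (x, y) ≈ (57.2, -21.6).
Distances from that point to each station vs reported:
  A: calculated 99.0 vs reported 130.0 → residual 31.0 km
  B: calculated 158.0 vs reported 158.0 → residual 0.0 km
  C: calculated 60.5 vs reported 60.5 → residual 0.0 km
  D: calculated 78.0 vs reported 78.0 → residual 0.0 km
B, C, D are mutually consistent (residuals ≈ 0); A is off by 31.0 km.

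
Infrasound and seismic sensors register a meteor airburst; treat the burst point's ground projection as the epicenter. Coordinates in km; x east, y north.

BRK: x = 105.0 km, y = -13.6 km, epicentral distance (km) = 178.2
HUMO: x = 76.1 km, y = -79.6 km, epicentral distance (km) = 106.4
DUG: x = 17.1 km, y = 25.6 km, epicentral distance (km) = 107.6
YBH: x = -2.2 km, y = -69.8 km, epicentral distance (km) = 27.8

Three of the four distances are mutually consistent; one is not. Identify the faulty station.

BRK

Solve using three stations at a time. Using HUMO, DUG, YBH (subtract circle equations pairwise → linear system) gives (x, y) ≈ (-30.0, -71.2).
Distances from that point to each station vs reported:
  BRK: calculated 146.7 vs reported 178.2 → residual 31.5 km
  HUMO: calculated 106.4 vs reported 106.4 → residual 0.0 km
  DUG: calculated 107.6 vs reported 107.6 → residual 0.0 km
  YBH: calculated 27.8 vs reported 27.8 → residual 0.0 km
HUMO, DUG, YBH are mutually consistent (residuals ≈ 0); BRK is off by 31.5 km.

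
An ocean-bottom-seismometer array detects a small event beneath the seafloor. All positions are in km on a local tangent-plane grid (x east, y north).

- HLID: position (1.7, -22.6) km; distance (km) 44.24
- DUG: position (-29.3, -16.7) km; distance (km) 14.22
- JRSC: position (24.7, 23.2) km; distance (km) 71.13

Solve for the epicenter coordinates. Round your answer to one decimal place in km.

x ≈ -39.7 km, y ≈ -7.0 km

Circle about each station: (x − 1.7)² + (y + 22.6)² = 44.24²; (x + 29.3)² + (y + 16.7)² = 14.22²; (x − 24.7)² + (y − 23.2)² = 71.13².
Subtracting pairs of circle equations eliminates x²+y² and gives linear equations (the radical axes):
-62.0 x + 11.8 y = 2378.70
46.0 x + 91.6 y = -2467.62
Solving the 2×2 system: x ≈ -39.7, y ≈ -7.0 km.
Check against HLID (with the unrounded x, y): √((x − 1.7)²+(y + 22.6)²) = 44.24 ≈ 44.24 km. ✓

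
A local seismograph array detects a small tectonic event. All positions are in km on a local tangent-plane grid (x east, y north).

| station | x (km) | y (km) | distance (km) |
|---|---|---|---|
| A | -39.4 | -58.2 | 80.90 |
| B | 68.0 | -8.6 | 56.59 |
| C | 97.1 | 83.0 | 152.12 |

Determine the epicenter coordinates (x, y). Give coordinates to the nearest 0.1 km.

Circle about each station: (x + 39.4)² + (y + 58.2)² = 80.90²; (x − 68.0)² + (y + 8.6)² = 56.59²; (x − 97.1)² + (y − 83.0)² = 152.12².
Subtracting the A equation from the B and C equations removes the quadratic terms:
214.8 x + 99.2 y = 3100.74
273.0 x + 282.4 y = -5217.87
Solving the 2×2 system: x ≈ 41.5, y ≈ -58.6 km.

41.5 km east, -58.6 km north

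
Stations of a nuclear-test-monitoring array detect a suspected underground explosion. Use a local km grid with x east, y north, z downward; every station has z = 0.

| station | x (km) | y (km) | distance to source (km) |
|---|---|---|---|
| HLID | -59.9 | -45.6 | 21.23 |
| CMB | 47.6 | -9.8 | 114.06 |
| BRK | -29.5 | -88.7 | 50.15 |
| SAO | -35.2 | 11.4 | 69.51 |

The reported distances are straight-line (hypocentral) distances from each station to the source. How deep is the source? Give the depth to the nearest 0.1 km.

depth ≈ 20.1 km

Each station gives a sphere (x−x_i)² + (y−y_i)² + z² = d_i² (stations at z=0).
Subtracting the HLID sphere from CMB and BRK: z² cancels, leaving linear equations in x and y:
215.0 x + 71.6 y = -15864.54
60.8 x − 86.2 y = 1006.26
Solving: x ≈ -56.605, y ≈ -51.599 km (keep extra digits for the depth step; rounded: -56.6, -51.6).
Then from the HLID sphere: z² = 21.23² − (x + 59.9)² − (y + 45.6)² with x = -56.605, y = -51.599, so z ≈ 20.096 ≈ 20.1 km.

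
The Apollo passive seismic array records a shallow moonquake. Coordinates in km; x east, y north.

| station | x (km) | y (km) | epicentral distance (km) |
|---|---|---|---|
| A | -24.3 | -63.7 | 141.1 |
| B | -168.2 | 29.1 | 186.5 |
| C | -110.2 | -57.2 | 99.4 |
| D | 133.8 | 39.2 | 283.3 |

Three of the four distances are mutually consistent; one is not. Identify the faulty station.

Solve using three stations at a time. Using A, B, C (subtract circle equations pairwise → linear system) gives (x, y) ≈ (-132.7, -154.0).
Distances from that point to each station vs reported:
  A: calculated 141.1 vs reported 141.1 → residual 0.0 km
  B: calculated 186.5 vs reported 186.5 → residual 0.0 km
  C: calculated 99.3 vs reported 99.4 → residual 0.1 km
  D: calculated 329.1 vs reported 283.3 → residual 45.8 km
A, B, C are mutually consistent (residuals ≈ 0); D is off by 45.8 km.

D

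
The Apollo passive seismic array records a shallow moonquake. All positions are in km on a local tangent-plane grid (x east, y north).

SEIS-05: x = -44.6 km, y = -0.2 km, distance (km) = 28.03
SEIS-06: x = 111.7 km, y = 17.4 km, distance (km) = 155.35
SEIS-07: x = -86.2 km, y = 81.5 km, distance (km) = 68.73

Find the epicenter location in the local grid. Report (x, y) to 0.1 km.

(-43.3, 27.8)

Circle about each station: (x + 44.6)² + (y + 0.2)² = 28.03²; (x − 111.7)² + (y − 17.4)² = 155.35²; (x + 86.2)² + (y − 81.5)² = 68.73².
Subtracting pairs of circle equations eliminates x²+y² and gives linear equations (the radical axes):
312.6 x + 35.2 y = -12557.49
-83.2 x + 163.4 y = 8145.36
Solving the 2×2 system: x ≈ -43.3, y ≈ 27.8 km.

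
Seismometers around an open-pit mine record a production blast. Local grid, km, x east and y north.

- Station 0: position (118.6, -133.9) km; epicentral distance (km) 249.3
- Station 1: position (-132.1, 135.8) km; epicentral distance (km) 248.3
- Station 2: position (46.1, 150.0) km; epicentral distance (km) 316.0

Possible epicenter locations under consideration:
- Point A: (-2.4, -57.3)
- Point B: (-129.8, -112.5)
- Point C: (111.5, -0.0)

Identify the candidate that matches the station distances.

Point B

For each candidate, compare |candidate − station| to the reported distance:
Point A: residuals Station 0 106.1, Station 1 15.7, Station 2 103.1 → max 106.1 km
Point B: residuals Station 0 0.0, Station 1 0.0, Station 2 0.0 → max 0.0 km
Point C: residuals Station 0 115.2, Station 1 30.6, Station 2 152.4 → max 152.4 km
Only Point B has all residuals ≈ 0.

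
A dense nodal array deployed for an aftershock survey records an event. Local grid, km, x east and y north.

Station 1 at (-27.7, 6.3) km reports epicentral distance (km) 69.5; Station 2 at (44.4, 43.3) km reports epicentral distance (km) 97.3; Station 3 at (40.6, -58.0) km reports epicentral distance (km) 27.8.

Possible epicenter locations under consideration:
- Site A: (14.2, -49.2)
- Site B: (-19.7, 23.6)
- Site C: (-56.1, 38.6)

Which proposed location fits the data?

For each candidate, compare |candidate − station| to the reported distance:
Site A: residuals Station 1 0.0, Station 2 0.0, Station 3 0.0 → max 0.0 km
Site B: residuals Station 1 50.4, Station 2 30.2, Station 3 73.7 → max 73.7 km
Site C: residuals Station 1 26.5, Station 2 3.3, Station 3 108.9 → max 108.9 km
Only Site A has all residuals ≈ 0.

Site A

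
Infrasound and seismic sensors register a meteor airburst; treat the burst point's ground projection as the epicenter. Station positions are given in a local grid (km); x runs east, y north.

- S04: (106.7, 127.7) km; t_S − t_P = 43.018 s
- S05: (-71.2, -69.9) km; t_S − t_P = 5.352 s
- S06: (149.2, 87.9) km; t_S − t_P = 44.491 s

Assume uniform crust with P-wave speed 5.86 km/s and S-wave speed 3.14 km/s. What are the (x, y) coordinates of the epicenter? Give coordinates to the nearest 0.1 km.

(-107.4, -69.4)

Distance from S−P lag: d = Δt · v_P v_S / (v_P − v_S) = Δt · (5.86·3.14)/(5.86−3.14) ≈ 6.7649·Δt.
So d_S04 = 291.01, d_S05 = 36.21, d_S06 = 300.98 km.
Circle about each station: (x − 106.7)² + (y − 127.7)² = 291.01²; (x + 71.2)² + (y + 69.9)² = 36.21²; (x − 149.2)² + (y − 87.9)² = 300.98².
Subtracting pairs of circle equations eliminates x²+y² and gives linear equations (the radical axes):
-355.8 x − 395.2 y = 65638.93
85.0 x − 79.6 y = -3607.27
Solving the 2×2 system: x ≈ -107.4, y ≈ -69.4 km.
Check against S04 (with the unrounded x, y): √((x − 106.7)²+(y − 127.7)²) = 291.01 ≈ 291.01 km. ✓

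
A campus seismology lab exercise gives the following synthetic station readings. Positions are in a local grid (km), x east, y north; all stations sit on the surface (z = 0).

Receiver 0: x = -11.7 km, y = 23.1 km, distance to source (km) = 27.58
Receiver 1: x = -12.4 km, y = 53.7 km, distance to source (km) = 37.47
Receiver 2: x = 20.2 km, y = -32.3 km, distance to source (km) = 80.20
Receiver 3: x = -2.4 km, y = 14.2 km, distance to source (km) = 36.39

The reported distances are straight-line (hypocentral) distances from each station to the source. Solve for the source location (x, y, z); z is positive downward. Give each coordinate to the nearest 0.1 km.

Each station gives a sphere (x−x_i)² + (y−y_i)² + z² = d_i² (stations at z=0).
Subtracting the Receiver 0 sphere from Receiver 1 and Receiver 2: z² cancels, leaving linear equations in x and y:
-1.4 x + 61.2 y = 1723.61
63.8 x − 110.8 y = -4890.55
Solving: x ≈ -28.891, y ≈ 27.503 km (keep extra digits for the depth step; rounded: -28.9, 27.5).
Then from the Receiver 0 sphere: z² = 27.58² − (x + 11.7)² − (y − 23.1)² with x = -28.891, y = 27.503, so z ≈ 21.113 ≈ 21.1 km.

x ≈ -28.9 km, y ≈ 27.5 km, depth ≈ 21.1 km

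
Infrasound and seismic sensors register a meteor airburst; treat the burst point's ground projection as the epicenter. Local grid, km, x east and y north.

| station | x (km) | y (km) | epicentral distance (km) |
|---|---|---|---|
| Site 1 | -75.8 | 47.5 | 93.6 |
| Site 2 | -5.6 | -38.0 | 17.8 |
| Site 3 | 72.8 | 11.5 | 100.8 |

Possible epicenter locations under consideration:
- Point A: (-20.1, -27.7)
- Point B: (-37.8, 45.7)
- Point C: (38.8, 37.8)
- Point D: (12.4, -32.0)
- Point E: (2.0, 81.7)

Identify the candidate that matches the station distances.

Point A

For each candidate, compare |candidate − station| to the reported distance:
Point A: residuals Site 1 0.0, Site 2 0.0, Site 3 0.0 → max 0.0 km
Point B: residuals Site 1 55.6, Site 2 71.9, Site 3 15.0 → max 71.9 km
Point C: residuals Site 1 21.4, Site 2 70.0, Site 3 57.8 → max 70.0 km
Point D: residuals Site 1 25.1, Site 2 1.2, Site 3 26.4 → max 26.4 km
Point E: residuals Site 1 8.6, Site 2 102.1, Site 3 1.1 → max 102.1 km
Only Point A has all residuals ≈ 0.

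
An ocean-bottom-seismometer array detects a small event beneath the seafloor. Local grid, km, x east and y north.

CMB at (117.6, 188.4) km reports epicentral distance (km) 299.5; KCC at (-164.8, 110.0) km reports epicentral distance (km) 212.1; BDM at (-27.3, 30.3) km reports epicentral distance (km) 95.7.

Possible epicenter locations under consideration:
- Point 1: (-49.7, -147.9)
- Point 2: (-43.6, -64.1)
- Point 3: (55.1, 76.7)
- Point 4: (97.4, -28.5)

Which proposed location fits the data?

For each candidate, compare |candidate − station| to the reported distance:
Point 1: residuals CMB 76.1, KCC 70.3, BDM 83.9 → max 83.9 km
Point 2: residuals CMB 0.1, KCC 0.0, BDM 0.1 → max 0.1 km
Point 3: residuals CMB 171.5, KCC 10.3, BDM 1.1 → max 171.5 km
Point 4: residuals CMB 81.7, KCC 84.4, BDM 42.2 → max 84.4 km
Only Point 2 has all residuals ≈ 0.

Point 2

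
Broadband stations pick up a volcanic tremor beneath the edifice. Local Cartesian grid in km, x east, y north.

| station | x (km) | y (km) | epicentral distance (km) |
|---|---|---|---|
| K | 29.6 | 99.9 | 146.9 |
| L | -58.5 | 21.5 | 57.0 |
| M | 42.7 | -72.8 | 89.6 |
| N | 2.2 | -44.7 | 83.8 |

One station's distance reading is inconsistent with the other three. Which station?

Solve using three stations at a time. Using K, L, M (subtract circle equations pairwise → linear system) gives (x, y) ≈ (-36.7, -31.2).
Distances from that point to each station vs reported:
  K: calculated 146.9 vs reported 146.9 → residual 0.0 km
  L: calculated 57.0 vs reported 57.0 → residual 0.0 km
  M: calculated 89.6 vs reported 89.6 → residual 0.0 km
  N: calculated 41.2 vs reported 83.8 → residual 42.6 km
K, L, M are mutually consistent (residuals ≈ 0); N is off by 42.6 km.

N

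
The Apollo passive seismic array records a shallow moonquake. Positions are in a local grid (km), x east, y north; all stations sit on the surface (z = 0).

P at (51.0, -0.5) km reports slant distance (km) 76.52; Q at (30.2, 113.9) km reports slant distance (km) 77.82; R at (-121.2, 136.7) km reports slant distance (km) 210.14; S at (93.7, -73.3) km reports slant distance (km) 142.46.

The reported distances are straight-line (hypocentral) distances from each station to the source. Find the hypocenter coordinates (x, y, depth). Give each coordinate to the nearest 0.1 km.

Each station gives a sphere (x−x_i)² + (y−y_i)² + z² = d_i² (stations at z=0).
Subtracting the P sphere from Q and R: z² cancels, leaving linear equations in x and y:
-41.6 x + 228.8 y = 11083.36
-344.4 x + 274.4 y = -7528.43
Solving: x ≈ 70.696, y ≈ 61.295 km (keep extra digits for the depth step; rounded: 70.7, 61.3).
Then from the P sphere: z² = 76.52² − (x − 51.0)² − (y + 0.5)² with x = 70.696, y = 61.295, so z ≈ 40.605 ≈ 40.6 km.

x ≈ 70.7 km, y ≈ 61.3 km, depth ≈ 40.6 km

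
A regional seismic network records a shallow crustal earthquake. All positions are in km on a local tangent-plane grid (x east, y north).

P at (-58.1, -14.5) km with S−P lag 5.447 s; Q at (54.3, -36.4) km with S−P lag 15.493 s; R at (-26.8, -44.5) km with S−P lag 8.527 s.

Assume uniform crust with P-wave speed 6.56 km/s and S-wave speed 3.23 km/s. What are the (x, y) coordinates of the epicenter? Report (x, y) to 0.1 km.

Distance from S−P lag: d = Δt · v_P v_S / (v_P − v_S) = Δt · (6.56·3.23)/(6.56−3.23) ≈ 6.3630·Δt.
So d_P = 34.66, d_Q = 98.58, d_R = 54.26 km.
Circle about each station: (x + 58.1)² + (y + 14.5)² = 34.66²; (x − 54.3)² + (y + 36.4)² = 98.58²; (x + 26.8)² + (y + 44.5)² = 54.26².
Subtracting pairs of circle equations eliminates x²+y² and gives linear equations (the radical axes):
224.8 x − 43.8 y = -7829.11
62.6 x − 60.0 y = -2630.20
Solving the 2×2 system: x ≈ -33.0, y ≈ 9.4 km.
Check against P (with the unrounded x, y): √((x + 58.1)²+(y + 14.5)²) = 34.67 ≈ 34.66 km. ✓

x ≈ -33.0 km, y ≈ 9.4 km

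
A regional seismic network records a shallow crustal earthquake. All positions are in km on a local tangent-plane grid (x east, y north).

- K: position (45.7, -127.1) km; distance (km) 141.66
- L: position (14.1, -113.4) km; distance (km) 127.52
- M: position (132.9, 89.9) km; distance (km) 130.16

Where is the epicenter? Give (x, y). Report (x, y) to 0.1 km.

Circle about each station: (x − 45.7)² + (y + 127.1)² = 141.66²; (x − 14.1)² + (y + 113.4)² = 127.52²; (x − 132.9)² + (y − 89.9)² = 130.16².
Subtracting the K equation from the L and M equations removes the quadratic terms:
-63.2 x + 27.4 y = -1378.32
174.4 x + 434.0 y = 10627.45
Solving the 2×2 system: x ≈ 27.6, y ≈ 13.4 km.
Check against K (with the unrounded x, y): √((x − 45.7)²+(y + 127.1)²) = 141.65 ≈ 141.66 km. ✓

x ≈ 27.6 km, y ≈ 13.4 km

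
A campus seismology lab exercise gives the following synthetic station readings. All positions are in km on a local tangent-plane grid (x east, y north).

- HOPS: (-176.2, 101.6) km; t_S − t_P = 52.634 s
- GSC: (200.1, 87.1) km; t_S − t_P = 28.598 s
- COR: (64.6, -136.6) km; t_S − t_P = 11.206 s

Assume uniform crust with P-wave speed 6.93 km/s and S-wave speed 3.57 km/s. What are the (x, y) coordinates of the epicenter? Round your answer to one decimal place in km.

144.5 km east, -116.0 km north

Distance from S−P lag: d = Δt · v_P v_S / (v_P − v_S) = Δt · (6.93·3.57)/(6.93−3.57) ≈ 7.3631·Δt.
So d_HOPS = 387.55, d_GSC = 210.57, d_COR = 82.51 km.
Circle about each station: (x + 176.2)² + (y − 101.6)² = 387.55²; (x − 200.1)² + (y − 87.1)² = 210.57²; (x − 64.6)² + (y + 136.6)² = 82.51².
Subtracting pairs of circle equations eliminates x²+y² and gives linear equations (the radical axes):
752.6 x − 29.0 y = 112112.70
481.6 x − 476.4 y = 124850.82
Solving the 2×2 system: x ≈ 144.5, y ≈ -116.0 km.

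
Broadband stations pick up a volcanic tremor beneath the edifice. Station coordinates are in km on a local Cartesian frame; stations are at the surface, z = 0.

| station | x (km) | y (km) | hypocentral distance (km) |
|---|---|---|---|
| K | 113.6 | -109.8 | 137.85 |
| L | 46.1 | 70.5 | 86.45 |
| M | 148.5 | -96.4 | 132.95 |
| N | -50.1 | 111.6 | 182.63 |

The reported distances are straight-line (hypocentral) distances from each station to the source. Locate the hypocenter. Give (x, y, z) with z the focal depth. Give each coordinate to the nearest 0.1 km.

x ≈ 102.5 km, y ≈ 20.8 km, depth ≈ 42.7 km

Each station gives a sphere (x−x_i)² + (y−y_i)² + z² = d_i² (stations at z=0).
Subtracting the K sphere from L and M: z² cancels, leaving linear equations in x and y:
-135.0 x + 360.6 y = -6336.52
69.8 x + 26.8 y = 7711.13
Solving: x ≈ 102.489, y ≈ 20.797 km (keep extra digits for the depth step; rounded: 102.5, 20.8).
Then from the K sphere: z² = 137.85² − (x − 113.6)² − (y + 109.8)² with x = 102.489, y = 20.797, so z ≈ 42.704 ≈ 42.7 km.
Check against N (with the unrounded solution): distance 182.63 ≈ 182.63 km. ✓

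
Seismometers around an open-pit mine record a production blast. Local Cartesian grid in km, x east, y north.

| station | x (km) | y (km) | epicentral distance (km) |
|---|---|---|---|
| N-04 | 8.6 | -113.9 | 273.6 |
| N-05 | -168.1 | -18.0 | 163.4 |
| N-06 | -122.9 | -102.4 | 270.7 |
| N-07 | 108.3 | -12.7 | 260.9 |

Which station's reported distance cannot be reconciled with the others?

N-06

Solve using three stations at a time. Using N-04, N-05, N-07 (subtract circle equations pairwise → linear system) gives (x, y) ≈ (-107.6, 133.8).
Distances from that point to each station vs reported:
  N-04: calculated 273.6 vs reported 273.6 → residual 0.0 km
  N-05: calculated 163.4 vs reported 163.4 → residual 0.0 km
  N-06: calculated 236.7 vs reported 270.7 → residual 34.0 km
  N-07: calculated 260.9 vs reported 260.9 → residual 0.0 km
N-04, N-05, N-07 are mutually consistent (residuals ≈ 0); N-06 is off by 34.0 km.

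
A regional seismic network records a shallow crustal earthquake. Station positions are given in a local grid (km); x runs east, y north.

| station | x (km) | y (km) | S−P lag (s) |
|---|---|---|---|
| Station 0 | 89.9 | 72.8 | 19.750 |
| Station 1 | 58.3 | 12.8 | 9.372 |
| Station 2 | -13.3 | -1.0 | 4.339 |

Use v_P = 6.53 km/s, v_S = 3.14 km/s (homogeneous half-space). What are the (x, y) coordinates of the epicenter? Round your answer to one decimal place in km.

(8.9, -15.0)

Distance from S−P lag: d = Δt · v_P v_S / (v_P − v_S) = Δt · (6.53·3.14)/(6.53−3.14) ≈ 6.0484·Δt.
So d_Station 0 = 119.46, d_Station 1 = 56.69, d_Station 2 = 26.24 km.
Circle about each station: (x − 89.9)² + (y − 72.8)² = 119.46²; (x − 58.3)² + (y − 12.8)² = 56.69²; (x + 13.3)² + (y + 1.0)² = 26.24².
Subtracting pairs of circle equations eliminates x²+y² and gives linear equations (the radical axes):
-63.2 x − 120.0 y = 1237.82
-206.4 x − 147.6 y = 378.19
Solving the 2×2 system: x ≈ 8.9, y ≈ -15.0 km.
Check against Station 0 (with the unrounded x, y): √((x − 89.9)²+(y − 72.8)²) = 119.46 ≈ 119.46 km. ✓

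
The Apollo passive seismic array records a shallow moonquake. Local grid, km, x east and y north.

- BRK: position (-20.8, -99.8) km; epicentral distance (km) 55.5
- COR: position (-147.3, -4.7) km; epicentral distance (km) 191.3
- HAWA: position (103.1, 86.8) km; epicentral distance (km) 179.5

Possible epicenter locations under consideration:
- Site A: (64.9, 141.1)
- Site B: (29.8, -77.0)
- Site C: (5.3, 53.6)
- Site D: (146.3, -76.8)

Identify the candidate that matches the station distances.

For each candidate, compare |candidate − station| to the reported distance:
Site A: residuals BRK 200.2, COR 66.2, HAWA 113.1 → max 200.2 km
Site B: residuals BRK 0.0, COR 0.0, HAWA 0.0 → max 0.0 km
Site C: residuals BRK 100.1, COR 27.9, HAWA 76.2 → max 100.1 km
Site D: residuals BRK 113.2, COR 111.0, HAWA 10.3 → max 113.2 km
Only Site B has all residuals ≈ 0.

Site B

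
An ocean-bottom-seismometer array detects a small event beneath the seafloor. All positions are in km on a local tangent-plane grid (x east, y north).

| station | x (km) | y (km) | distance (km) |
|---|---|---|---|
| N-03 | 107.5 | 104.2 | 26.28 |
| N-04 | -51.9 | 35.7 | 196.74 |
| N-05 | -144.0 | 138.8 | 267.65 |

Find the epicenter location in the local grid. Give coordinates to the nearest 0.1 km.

x ≈ 123.3 km, y ≈ 125.2 km

Circle about each station: (x − 107.5)² + (y − 104.2)² = 26.28²; (x + 51.9)² + (y − 35.7)² = 196.74²; (x + 144.0)² + (y − 138.8)² = 267.65².
Subtracting pairs of circle equations eliminates x²+y² and gives linear equations (the radical axes):
-318.8 x − 137.0 y = -56461.78
-503.0 x + 69.2 y = -53358.33
Solving the 2×2 system: x ≈ 123.3, y ≈ 125.2 km.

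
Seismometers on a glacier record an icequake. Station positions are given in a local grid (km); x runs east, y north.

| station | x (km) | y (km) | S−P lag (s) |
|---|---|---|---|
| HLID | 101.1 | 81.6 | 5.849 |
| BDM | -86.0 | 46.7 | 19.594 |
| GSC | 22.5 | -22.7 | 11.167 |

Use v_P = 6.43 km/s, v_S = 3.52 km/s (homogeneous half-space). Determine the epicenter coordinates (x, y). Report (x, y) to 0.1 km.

x ≈ 66.3 km, y ≈ 52.3 km

Distance from S−P lag: d = Δt · v_P v_S / (v_P − v_S) = Δt · (6.43·3.52)/(6.43−3.52) ≈ 7.7779·Δt.
So d_HLID = 45.49, d_BDM = 152.40, d_GSC = 86.86 km.
Circle about each station: (x − 101.1)² + (y − 81.6)² = 45.49²; (x + 86.0)² + (y − 46.7)² = 152.40²; (x − 22.5)² + (y + 22.7)² = 86.86².
Subtracting the HLID equation from the BDM and GSC equations removes the quadratic terms:
-374.2 x − 69.8 y = -28459.30
-157.2 x − 208.6 y = -21333.55
Solving the 2×2 system: x ≈ 66.3, y ≈ 52.3 km.
Check against HLID (with the unrounded x, y): √((x − 101.1)²+(y − 81.6)²) = 45.49 ≈ 45.49 km. ✓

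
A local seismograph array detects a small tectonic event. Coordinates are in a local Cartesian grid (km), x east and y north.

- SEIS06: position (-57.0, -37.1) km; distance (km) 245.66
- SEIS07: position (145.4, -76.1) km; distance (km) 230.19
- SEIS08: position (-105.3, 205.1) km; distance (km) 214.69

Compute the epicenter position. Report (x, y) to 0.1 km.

Circle about each station: (x + 57.0)² + (y + 37.1)² = 245.66²; (x − 145.4)² + (y + 76.1)² = 230.19²; (x + 105.3)² + (y − 205.1)² = 214.69².
Subtracting the SEIS06 equation from the SEIS07 and SEIS08 equations removes the quadratic terms:
404.8 x − 78.0 y = 29668.36
-96.6 x + 484.4 y = 62785.73
Solving the 2×2 system: x ≈ 102.2, y ≈ 150.0 km.

x ≈ 102.2 km, y ≈ 150.0 km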